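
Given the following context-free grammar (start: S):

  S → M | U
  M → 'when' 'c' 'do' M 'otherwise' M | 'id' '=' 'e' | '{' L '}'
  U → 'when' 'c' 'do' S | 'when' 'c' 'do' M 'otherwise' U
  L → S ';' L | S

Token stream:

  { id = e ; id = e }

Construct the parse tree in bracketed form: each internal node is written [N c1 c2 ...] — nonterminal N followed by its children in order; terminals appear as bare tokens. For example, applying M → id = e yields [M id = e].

S
M
{ L }
{ S ; L }
{ M ; L }
{ id = e ; L }
{ id = e ; S }
{ id = e ; M }
{ id = e ; id = e }

[S [M { [L [S [M id = e]] ; [L [S [M id = e]]]] }]]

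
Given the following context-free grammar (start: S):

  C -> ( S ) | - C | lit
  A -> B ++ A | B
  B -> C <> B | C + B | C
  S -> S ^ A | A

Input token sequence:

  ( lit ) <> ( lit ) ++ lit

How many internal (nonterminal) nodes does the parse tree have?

17

[S [A [B [C ( [S [A [B [C lit]]]] )] <> [B [C ( [S [A [B [C lit]]]] )]]] ++ [A [B [C lit]]]]]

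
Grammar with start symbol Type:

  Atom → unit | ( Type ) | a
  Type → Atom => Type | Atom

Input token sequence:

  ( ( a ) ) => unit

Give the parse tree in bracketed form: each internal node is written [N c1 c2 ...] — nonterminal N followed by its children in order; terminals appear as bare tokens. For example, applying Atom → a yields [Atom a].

[Type [Atom ( [Type [Atom ( [Type [Atom a]] )]] )] => [Type [Atom unit]]]

Type
Atom => Type
( Type ) => Type
( Atom ) => Type
( ( Type ) ) => Type
( ( Atom ) ) => Type
( ( a ) ) => Type
( ( a ) ) => Atom
( ( a ) ) => unit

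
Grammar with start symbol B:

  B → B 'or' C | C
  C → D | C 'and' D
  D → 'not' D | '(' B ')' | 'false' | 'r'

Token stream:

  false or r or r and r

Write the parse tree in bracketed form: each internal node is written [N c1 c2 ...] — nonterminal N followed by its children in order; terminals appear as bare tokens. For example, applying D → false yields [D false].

[B [B [B [C [D false]]] or [C [D r]]] or [C [C [D r]] and [D r]]]

B
B or C
B or C or C
C or C or C
D or C or C
false or C or C
false or D or C
false or r or C
false or r or C and D
false or r or D and D
false or r or r and D
false or r or r and r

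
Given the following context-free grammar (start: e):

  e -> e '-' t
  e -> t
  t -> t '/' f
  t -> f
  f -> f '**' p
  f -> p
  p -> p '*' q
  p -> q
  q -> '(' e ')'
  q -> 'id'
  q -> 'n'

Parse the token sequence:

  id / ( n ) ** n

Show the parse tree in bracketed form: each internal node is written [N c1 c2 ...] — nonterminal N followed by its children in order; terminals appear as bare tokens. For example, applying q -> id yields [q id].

e
t
t / f
f / f
p / f
q / f
id / f
id / f ** p
id / p ** p
id / q ** p
id / ( e ) ** p
id / ( t ) ** p
id / ( f ) ** p
id / ( p ) ** p
id / ( q ) ** p
id / ( n ) ** p
id / ( n ) ** q
id / ( n ) ** n

[e [t [t [f [p [q id]]]] / [f [f [p [q ( [e [t [f [p [q n]]]]] )]]] ** [p [q n]]]]]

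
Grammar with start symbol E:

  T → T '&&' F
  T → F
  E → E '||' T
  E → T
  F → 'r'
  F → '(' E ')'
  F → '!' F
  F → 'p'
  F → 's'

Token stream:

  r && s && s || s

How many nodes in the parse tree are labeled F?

4

[E [E [T [T [T [F r]] && [F s]] && [F s]]] || [T [F s]]]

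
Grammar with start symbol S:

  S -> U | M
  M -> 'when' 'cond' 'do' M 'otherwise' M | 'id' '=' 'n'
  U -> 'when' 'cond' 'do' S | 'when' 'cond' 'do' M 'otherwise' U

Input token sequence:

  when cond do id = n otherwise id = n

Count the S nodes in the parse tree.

[S [M when cond do [M id = n] otherwise [M id = n]]]

1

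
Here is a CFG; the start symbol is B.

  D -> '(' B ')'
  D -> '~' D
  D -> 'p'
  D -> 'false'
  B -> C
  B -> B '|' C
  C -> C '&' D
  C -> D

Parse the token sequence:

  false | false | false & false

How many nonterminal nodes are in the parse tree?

[B [B [B [C [D false]]] | [C [D false]]] | [C [C [D false]] & [D false]]]

11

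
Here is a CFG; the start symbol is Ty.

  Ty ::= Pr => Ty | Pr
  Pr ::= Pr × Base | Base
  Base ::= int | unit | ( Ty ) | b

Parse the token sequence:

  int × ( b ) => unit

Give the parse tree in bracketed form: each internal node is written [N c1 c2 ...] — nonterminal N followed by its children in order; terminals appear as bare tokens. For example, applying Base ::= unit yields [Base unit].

[Ty [Pr [Pr [Base int]] × [Base ( [Ty [Pr [Base b]]] )]] => [Ty [Pr [Base unit]]]]

Ty
Pr => Ty
Pr × Base => Ty
Base × Base => Ty
int × Base => Ty
int × ( Ty ) => Ty
int × ( Pr ) => Ty
int × ( Base ) => Ty
int × ( b ) => Ty
int × ( b ) => Pr
int × ( b ) => Base
int × ( b ) => unit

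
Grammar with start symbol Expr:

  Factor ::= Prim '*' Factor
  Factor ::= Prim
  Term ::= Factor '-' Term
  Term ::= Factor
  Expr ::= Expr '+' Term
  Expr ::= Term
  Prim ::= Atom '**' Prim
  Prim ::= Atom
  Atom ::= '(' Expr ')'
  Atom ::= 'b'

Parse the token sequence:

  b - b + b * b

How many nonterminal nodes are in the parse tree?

17

[Expr [Expr [Term [Factor [Prim [Atom b]]] - [Term [Factor [Prim [Atom b]]]]]] + [Term [Factor [Prim [Atom b]] * [Factor [Prim [Atom b]]]]]]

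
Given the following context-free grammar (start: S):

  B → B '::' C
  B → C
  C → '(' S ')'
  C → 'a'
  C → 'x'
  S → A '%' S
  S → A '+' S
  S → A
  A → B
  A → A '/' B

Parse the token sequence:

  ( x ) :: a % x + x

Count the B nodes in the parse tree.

5

[S [A [B [B [C ( [S [A [B [C x]]]] )]] :: [C a]]] % [S [A [B [C x]]] + [S [A [B [C x]]]]]]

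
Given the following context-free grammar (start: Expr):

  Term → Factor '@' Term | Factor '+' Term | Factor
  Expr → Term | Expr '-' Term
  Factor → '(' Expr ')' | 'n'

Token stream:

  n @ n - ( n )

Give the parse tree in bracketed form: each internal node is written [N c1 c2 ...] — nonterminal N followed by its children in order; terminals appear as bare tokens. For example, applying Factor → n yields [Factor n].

Expr
Expr - Term
Term - Term
Factor @ Term - Term
n @ Term - Term
n @ Factor - Term
n @ n - Term
n @ n - Factor
n @ n - ( Expr )
n @ n - ( Term )
n @ n - ( Factor )
n @ n - ( n )

[Expr [Expr [Term [Factor n] @ [Term [Factor n]]]] - [Term [Factor ( [Expr [Term [Factor n]]] )]]]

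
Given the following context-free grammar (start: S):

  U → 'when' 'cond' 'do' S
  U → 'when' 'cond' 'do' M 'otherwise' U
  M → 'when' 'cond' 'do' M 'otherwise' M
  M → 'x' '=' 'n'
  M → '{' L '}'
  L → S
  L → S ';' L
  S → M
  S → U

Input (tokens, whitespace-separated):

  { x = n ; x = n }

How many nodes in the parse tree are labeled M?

3

[S [M { [L [S [M x = n]] ; [L [S [M x = n]]]] }]]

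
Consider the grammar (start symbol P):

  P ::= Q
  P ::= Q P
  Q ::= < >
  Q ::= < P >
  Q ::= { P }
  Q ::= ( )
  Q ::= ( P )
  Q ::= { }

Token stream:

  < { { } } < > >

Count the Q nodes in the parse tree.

4

[P [Q < [P [Q { [P [Q { }]] }] [P [Q < >]]] >]]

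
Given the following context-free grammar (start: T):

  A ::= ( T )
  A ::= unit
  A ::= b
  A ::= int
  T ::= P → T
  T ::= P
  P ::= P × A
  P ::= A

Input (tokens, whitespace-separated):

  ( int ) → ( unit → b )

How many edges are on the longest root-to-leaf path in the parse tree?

[T [P [A ( [T [P [A int]]] )]] → [T [P [A ( [T [P [A unit]] → [T [P [A b]]]] )]]]]

8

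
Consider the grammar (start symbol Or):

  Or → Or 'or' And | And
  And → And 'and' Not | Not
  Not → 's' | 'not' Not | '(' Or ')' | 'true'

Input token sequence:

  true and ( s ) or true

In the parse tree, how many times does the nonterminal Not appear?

4

[Or [Or [And [And [Not true]] and [Not ( [Or [And [Not s]]] )]]] or [And [Not true]]]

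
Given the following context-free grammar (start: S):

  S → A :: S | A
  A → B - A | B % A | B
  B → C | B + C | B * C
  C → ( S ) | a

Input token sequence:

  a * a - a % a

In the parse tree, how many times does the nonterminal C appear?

4

[S [A [B [B [C a]] * [C a]] - [A [B [C a]] % [A [B [C a]]]]]]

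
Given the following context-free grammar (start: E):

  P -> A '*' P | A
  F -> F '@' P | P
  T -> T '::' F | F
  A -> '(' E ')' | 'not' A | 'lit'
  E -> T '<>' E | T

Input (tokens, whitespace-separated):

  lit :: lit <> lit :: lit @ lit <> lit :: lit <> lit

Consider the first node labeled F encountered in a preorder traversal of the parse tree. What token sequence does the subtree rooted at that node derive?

[E [T [T [F [P [A lit]]]] :: [F [P [A lit]]]] <> [E [T [T [F [P [A lit]]]] :: [F [F [P [A lit]]] @ [P [A lit]]]] <> [E [T [T [F [P [A lit]]]] :: [F [P [A lit]]]] <> [E [T [F [P [A lit]]]]]]]]

lit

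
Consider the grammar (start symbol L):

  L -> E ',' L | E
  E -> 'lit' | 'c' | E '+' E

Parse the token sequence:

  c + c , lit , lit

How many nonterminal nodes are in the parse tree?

[L [E [E c] + [E c]] , [L [E lit] , [L [E lit]]]]

8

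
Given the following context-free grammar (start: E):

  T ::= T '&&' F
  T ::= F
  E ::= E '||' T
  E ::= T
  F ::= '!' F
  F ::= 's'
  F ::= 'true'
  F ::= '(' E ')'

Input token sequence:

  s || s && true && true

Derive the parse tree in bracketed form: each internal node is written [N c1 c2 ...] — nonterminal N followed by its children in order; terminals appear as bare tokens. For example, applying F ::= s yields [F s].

E
E || T
T || T
F || T
s || T
s || T && F
s || T && F && F
s || F && F && F
s || s && F && F
s || s && true && F
s || s && true && true

[E [E [T [F s]]] || [T [T [T [F s]] && [F true]] && [F true]]]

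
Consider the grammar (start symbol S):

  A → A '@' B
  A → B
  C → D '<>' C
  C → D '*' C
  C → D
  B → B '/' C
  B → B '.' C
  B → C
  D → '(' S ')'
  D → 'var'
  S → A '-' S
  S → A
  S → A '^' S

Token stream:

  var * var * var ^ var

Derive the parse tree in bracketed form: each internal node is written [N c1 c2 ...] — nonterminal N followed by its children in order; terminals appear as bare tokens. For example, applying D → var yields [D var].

S
A ^ S
B ^ S
C ^ S
D * C ^ S
var * C ^ S
var * D * C ^ S
var * var * C ^ S
var * var * D ^ S
var * var * var ^ S
var * var * var ^ A
var * var * var ^ B
var * var * var ^ C
var * var * var ^ D
var * var * var ^ var

[S [A [B [C [D var] * [C [D var] * [C [D var]]]]]] ^ [S [A [B [C [D var]]]]]]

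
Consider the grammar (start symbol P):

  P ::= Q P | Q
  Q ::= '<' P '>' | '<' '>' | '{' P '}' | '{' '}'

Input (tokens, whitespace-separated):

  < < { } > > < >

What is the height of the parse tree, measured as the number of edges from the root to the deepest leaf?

6

[P [Q < [P [Q < [P [Q { }]] >]] >] [P [Q < >]]]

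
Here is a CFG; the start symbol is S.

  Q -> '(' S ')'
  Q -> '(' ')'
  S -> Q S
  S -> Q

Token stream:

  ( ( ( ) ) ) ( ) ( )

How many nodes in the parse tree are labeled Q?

5

[S [Q ( [S [Q ( [S [Q ( )]] )]] )] [S [Q ( )] [S [Q ( )]]]]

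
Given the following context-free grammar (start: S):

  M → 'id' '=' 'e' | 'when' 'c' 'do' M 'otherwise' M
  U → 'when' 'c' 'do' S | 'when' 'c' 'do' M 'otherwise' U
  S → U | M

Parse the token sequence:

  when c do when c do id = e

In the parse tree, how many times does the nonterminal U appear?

2

[S [U when c do [S [U when c do [S [M id = e]]]]]]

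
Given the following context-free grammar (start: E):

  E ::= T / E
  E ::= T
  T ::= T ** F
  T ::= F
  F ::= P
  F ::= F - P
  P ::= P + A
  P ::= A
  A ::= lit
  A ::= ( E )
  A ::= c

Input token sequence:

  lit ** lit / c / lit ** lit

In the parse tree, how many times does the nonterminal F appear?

[E [T [T [F [P [A lit]]]] ** [F [P [A lit]]]] / [E [T [F [P [A c]]]] / [E [T [T [F [P [A lit]]]] ** [F [P [A lit]]]]]]]

5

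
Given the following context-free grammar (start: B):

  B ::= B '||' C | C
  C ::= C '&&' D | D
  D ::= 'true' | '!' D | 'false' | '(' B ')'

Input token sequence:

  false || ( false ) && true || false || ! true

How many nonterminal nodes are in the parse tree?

[B [B [B [B [C [D false]]] || [C [C [D ( [B [C [D false]]] )]] && [D true]]] || [C [D false]]] || [C [D ! [D true]]]]

18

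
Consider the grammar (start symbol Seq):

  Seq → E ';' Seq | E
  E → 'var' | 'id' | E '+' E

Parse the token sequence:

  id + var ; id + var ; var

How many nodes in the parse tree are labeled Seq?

[Seq [E [E id] + [E var]] ; [Seq [E [E id] + [E var]] ; [Seq [E var]]]]

3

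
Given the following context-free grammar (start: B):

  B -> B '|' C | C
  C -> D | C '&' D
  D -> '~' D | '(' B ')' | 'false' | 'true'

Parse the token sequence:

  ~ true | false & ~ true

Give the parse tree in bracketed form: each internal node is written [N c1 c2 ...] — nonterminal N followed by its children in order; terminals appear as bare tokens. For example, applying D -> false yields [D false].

B
B | C
C | C
D | C
~ D | C
~ true | C
~ true | C & D
~ true | D & D
~ true | false & D
~ true | false & ~ D
~ true | false & ~ true

[B [B [C [D ~ [D true]]]] | [C [C [D false]] & [D ~ [D true]]]]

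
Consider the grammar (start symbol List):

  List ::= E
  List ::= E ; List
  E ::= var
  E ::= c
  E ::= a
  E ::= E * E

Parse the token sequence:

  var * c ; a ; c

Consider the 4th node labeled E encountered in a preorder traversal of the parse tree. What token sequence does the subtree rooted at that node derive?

[List [E [E var] * [E c]] ; [List [E a] ; [List [E c]]]]

a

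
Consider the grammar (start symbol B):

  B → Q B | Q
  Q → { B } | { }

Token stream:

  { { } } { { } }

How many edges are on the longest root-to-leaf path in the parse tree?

[B [Q { [B [Q { }]] }] [B [Q { [B [Q { }]] }]]]

5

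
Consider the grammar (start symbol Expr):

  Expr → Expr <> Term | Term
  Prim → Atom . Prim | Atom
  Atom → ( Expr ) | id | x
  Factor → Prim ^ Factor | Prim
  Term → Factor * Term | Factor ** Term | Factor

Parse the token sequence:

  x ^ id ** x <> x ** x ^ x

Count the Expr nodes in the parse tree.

2

[Expr [Expr [Term [Factor [Prim [Atom x]] ^ [Factor [Prim [Atom id]]]] ** [Term [Factor [Prim [Atom x]]]]]] <> [Term [Factor [Prim [Atom x]]] ** [Term [Factor [Prim [Atom x]] ^ [Factor [Prim [Atom x]]]]]]]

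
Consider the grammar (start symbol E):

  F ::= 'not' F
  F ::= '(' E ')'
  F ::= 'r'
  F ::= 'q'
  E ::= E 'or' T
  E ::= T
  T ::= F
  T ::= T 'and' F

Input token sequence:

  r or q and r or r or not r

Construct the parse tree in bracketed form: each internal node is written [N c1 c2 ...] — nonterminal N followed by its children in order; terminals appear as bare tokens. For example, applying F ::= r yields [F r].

E
E or T
E or T or T
E or T or T or T
T or T or T or T
F or T or T or T
r or T or T or T
r or T and F or T or T
r or F and F or T or T
r or q and F or T or T
r or q and r or T or T
r or q and r or F or T
r or q and r or r or T
r or q and r or r or F
r or q and r or r or not F
r or q and r or r or not r

[E [E [E [E [T [F r]]] or [T [T [F q]] and [F r]]] or [T [F r]]] or [T [F not [F r]]]]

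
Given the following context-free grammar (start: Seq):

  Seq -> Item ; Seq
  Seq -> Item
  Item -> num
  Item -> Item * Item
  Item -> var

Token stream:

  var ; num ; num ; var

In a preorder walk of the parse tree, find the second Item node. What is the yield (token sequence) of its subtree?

[Seq [Item var] ; [Seq [Item num] ; [Seq [Item num] ; [Seq [Item var]]]]]

num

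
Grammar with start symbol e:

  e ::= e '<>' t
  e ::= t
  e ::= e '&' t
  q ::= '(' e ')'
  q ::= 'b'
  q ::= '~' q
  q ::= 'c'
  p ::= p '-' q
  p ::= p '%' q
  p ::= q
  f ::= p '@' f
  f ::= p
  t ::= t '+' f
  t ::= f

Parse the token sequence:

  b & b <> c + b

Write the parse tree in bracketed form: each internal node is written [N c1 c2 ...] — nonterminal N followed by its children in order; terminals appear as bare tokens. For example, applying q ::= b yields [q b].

e
e <> t
e & t <> t
t & t <> t
f & t <> t
p & t <> t
q & t <> t
b & t <> t
b & f <> t
b & p <> t
b & q <> t
b & b <> t
b & b <> t + f
b & b <> f + f
b & b <> p + f
b & b <> q + f
b & b <> c + f
b & b <> c + p
b & b <> c + q
b & b <> c + b

[e [e [e [t [f [p [q b]]]]] & [t [f [p [q b]]]]] <> [t [t [f [p [q c]]]] + [f [p [q b]]]]]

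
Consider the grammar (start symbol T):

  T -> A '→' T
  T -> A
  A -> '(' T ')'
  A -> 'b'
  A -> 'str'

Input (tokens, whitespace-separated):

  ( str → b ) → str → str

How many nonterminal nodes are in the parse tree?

[T [A ( [T [A str] → [T [A b]]] )] → [T [A str] → [T [A str]]]]

10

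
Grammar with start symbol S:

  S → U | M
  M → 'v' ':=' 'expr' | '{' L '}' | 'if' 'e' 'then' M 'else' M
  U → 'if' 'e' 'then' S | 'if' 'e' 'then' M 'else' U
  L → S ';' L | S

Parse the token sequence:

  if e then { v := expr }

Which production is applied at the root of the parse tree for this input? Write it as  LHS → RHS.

S → U

[S [U if e then [S [M { [L [S [M v := expr]]] }]]]]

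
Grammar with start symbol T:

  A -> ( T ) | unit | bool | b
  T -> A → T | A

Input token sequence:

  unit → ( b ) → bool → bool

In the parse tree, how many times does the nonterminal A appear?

[T [A unit] → [T [A ( [T [A b]] )] → [T [A bool] → [T [A bool]]]]]

5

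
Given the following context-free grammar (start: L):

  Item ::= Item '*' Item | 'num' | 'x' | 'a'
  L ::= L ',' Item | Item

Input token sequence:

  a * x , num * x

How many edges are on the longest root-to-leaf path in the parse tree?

[L [L [Item [Item a] * [Item x]]] , [Item [Item num] * [Item x]]]

4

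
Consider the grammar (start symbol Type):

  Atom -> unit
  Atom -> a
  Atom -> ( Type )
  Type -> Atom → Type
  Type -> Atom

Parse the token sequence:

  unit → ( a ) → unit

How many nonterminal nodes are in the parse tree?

8

[Type [Atom unit] → [Type [Atom ( [Type [Atom a]] )] → [Type [Atom unit]]]]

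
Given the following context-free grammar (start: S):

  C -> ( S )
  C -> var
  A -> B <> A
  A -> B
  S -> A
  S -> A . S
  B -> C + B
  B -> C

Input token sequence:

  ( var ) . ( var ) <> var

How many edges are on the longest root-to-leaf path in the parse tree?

[S [A [B [C ( [S [A [B [C var]]]] )]]] . [S [A [B [C ( [S [A [B [C var]]]] )]] <> [A [B [C var]]]]]]

9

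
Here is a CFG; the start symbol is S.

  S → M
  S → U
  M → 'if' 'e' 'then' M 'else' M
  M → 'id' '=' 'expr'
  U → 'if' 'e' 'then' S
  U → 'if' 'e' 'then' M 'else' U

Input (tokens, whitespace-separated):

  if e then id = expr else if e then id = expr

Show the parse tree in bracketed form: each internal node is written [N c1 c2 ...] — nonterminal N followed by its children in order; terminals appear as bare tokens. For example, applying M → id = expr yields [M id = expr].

S
U
if e then M else U
if e then id = expr else U
if e then id = expr else if e then S
if e then id = expr else if e then M
if e then id = expr else if e then id = expr

[S [U if e then [M id = expr] else [U if e then [S [M id = expr]]]]]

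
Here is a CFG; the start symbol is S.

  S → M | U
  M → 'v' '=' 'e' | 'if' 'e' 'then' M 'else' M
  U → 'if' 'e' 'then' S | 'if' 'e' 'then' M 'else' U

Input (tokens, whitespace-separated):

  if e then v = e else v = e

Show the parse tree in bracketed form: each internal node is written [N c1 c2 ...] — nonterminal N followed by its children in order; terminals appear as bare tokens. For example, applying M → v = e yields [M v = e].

S
M
if e then M else M
if e then v = e else M
if e then v = e else v = e

[S [M if e then [M v = e] else [M v = e]]]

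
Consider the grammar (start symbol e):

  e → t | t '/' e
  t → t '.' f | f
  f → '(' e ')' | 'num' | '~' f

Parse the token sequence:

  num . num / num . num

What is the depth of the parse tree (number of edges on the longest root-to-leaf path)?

5

[e [t [t [f num]] . [f num]] / [e [t [t [f num]] . [f num]]]]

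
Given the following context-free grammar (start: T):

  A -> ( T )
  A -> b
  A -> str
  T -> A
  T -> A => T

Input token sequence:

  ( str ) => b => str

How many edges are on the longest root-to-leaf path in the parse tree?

4

[T [A ( [T [A str]] )] => [T [A b] => [T [A str]]]]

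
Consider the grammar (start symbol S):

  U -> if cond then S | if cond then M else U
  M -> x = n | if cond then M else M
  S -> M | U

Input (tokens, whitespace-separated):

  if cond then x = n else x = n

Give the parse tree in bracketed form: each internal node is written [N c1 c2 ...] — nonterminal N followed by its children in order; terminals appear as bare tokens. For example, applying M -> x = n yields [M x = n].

[S [M if cond then [M x = n] else [M x = n]]]

S
M
if cond then M else M
if cond then x = n else M
if cond then x = n else x = n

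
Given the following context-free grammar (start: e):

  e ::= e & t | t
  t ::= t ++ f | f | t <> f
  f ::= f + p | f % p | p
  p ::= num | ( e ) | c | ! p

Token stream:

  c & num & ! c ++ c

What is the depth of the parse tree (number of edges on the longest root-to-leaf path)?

[e [e [e [t [f [p c]]]] & [t [f [p num]]]] & [t [t [f [p ! [p c]]]] ++ [f [p c]]]]

6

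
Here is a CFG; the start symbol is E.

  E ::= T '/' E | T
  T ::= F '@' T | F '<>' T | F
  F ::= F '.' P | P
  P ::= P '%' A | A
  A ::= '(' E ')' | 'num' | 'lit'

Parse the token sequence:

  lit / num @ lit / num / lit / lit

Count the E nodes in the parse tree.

[E [T [F [P [A lit]]]] / [E [T [F [P [A num]]] @ [T [F [P [A lit]]]]] / [E [T [F [P [A num]]]] / [E [T [F [P [A lit]]]] / [E [T [F [P [A lit]]]]]]]]]

5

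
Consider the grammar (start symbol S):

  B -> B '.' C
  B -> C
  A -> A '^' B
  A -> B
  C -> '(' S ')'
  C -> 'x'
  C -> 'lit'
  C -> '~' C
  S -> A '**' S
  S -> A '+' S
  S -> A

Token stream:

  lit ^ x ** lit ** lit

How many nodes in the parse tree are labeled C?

[S [A [A [B [C lit]]] ^ [B [C x]]] ** [S [A [B [C lit]]] ** [S [A [B [C lit]]]]]]

4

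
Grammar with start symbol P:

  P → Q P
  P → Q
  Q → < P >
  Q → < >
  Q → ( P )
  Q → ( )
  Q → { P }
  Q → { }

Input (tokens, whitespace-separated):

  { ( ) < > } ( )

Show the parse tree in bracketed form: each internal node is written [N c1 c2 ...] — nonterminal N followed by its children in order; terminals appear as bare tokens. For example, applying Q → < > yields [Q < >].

P
Q P
{ P } P
{ Q P } P
{ ( ) P } P
{ ( ) Q } P
{ ( ) < > } P
{ ( ) < > } Q
{ ( ) < > } ( )

[P [Q { [P [Q ( )] [P [Q < >]]] }] [P [Q ( )]]]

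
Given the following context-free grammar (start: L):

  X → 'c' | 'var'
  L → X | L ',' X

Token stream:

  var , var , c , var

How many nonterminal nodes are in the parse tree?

8

[L [L [L [L [X var]] , [X var]] , [X c]] , [X var]]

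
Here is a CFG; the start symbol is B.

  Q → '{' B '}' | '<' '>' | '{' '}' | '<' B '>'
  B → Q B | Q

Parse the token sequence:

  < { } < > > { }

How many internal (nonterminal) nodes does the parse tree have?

[B [Q < [B [Q { }] [B [Q < >]]] >] [B [Q { }]]]

8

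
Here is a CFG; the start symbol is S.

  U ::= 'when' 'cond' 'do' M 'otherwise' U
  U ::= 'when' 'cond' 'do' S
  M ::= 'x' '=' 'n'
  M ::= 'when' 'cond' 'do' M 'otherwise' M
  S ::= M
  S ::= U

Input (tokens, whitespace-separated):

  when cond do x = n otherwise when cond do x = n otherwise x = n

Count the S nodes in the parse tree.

1

[S [M when cond do [M x = n] otherwise [M when cond do [M x = n] otherwise [M x = n]]]]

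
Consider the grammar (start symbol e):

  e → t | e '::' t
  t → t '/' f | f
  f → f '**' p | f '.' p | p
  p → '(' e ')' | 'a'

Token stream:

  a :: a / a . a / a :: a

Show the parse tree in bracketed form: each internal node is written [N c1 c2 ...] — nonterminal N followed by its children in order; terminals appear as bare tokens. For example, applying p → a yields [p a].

[e [e [e [t [f [p a]]]] :: [t [t [t [f [p a]]] / [f [f [p a]] . [p a]]] / [f [p a]]]] :: [t [f [p a]]]]

e
e :: t
e :: t :: t
t :: t :: t
f :: t :: t
p :: t :: t
a :: t :: t
a :: t / f :: t
a :: t / f / f :: t
a :: f / f / f :: t
a :: p / f / f :: t
a :: a / f / f :: t
a :: a / f . p / f :: t
a :: a / p . p / f :: t
a :: a / a . p / f :: t
a :: a / a . a / f :: t
a :: a / a . a / p :: t
a :: a / a . a / a :: t
a :: a / a . a / a :: f
a :: a / a . a / a :: p
a :: a / a . a / a :: a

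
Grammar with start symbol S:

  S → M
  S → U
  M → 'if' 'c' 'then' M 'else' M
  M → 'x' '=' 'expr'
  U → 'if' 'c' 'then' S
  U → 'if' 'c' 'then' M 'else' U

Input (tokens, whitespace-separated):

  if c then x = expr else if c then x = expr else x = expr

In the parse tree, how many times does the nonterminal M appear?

5

[S [M if c then [M x = expr] else [M if c then [M x = expr] else [M x = expr]]]]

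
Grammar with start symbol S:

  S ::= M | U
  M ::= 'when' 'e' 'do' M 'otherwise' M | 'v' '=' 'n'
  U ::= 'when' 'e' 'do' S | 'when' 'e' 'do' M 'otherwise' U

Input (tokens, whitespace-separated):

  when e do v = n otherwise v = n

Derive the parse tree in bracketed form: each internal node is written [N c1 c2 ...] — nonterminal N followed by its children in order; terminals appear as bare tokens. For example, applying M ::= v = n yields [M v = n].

[S [M when e do [M v = n] otherwise [M v = n]]]

S
M
when e do M otherwise M
when e do v = n otherwise M
when e do v = n otherwise v = n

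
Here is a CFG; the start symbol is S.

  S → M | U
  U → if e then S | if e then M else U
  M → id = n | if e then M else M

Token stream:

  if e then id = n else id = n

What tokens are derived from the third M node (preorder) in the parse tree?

[S [M if e then [M id = n] else [M id = n]]]

id = n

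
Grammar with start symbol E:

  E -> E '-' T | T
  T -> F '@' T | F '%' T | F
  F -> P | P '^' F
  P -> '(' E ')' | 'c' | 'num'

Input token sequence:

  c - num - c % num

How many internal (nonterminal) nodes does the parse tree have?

15

[E [E [E [T [F [P c]]]] - [T [F [P num]]]] - [T [F [P c]] % [T [F [P num]]]]]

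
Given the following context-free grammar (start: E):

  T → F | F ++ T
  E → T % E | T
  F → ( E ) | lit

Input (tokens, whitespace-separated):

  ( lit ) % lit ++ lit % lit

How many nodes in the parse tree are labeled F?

5

[E [T [F ( [E [T [F lit]]] )]] % [E [T [F lit] ++ [T [F lit]]] % [E [T [F lit]]]]]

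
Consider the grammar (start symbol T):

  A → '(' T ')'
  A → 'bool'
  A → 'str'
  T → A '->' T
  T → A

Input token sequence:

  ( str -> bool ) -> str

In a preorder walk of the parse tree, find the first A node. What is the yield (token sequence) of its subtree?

[T [A ( [T [A str] -> [T [A bool]]] )] -> [T [A str]]]

( str -> bool )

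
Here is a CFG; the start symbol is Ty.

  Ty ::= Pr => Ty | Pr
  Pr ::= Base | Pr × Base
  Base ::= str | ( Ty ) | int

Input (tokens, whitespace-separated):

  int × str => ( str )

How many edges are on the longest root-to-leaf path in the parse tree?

7

[Ty [Pr [Pr [Base int]] × [Base str]] => [Ty [Pr [Base ( [Ty [Pr [Base str]]] )]]]]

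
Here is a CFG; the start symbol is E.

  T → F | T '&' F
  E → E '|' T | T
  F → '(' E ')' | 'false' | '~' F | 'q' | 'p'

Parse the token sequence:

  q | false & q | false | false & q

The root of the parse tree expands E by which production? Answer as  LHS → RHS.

[E [E [E [E [T [F q]]] | [T [T [F false]] & [F q]]] | [T [F false]]] | [T [T [F false]] & [F q]]]

E → E '|' T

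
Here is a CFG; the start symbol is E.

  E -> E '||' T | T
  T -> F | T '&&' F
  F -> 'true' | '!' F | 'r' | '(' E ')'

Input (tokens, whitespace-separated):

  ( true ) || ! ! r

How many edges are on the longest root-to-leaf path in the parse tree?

[E [E [T [F ( [E [T [F true]]] )]]] || [T [F ! [F ! [F r]]]]]

7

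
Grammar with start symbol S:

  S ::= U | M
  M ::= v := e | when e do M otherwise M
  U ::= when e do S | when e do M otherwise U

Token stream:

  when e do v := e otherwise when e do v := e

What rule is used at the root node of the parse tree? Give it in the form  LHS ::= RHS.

[S [U when e do [M v := e] otherwise [U when e do [S [M v := e]]]]]

S ::= U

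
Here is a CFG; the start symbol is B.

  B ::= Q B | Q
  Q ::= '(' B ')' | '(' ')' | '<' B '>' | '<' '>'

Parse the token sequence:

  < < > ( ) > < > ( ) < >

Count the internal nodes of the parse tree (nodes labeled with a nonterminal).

[B [Q < [B [Q < >] [B [Q ( )]]] >] [B [Q < >] [B [Q ( )] [B [Q < >]]]]]

12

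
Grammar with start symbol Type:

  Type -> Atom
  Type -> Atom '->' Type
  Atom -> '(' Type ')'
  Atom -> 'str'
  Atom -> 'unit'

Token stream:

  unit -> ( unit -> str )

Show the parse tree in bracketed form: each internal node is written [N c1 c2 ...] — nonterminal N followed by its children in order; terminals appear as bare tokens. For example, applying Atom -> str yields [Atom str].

[Type [Atom unit] -> [Type [Atom ( [Type [Atom unit] -> [Type [Atom str]]] )]]]

Type
Atom -> Type
unit -> Type
unit -> Atom
unit -> ( Type )
unit -> ( Atom -> Type )
unit -> ( unit -> Type )
unit -> ( unit -> Atom )
unit -> ( unit -> str )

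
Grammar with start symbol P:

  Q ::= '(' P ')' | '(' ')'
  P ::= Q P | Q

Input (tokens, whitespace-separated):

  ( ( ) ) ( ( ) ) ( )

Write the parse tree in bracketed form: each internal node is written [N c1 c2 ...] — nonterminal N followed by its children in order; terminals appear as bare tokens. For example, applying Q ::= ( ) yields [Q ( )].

P
Q P
( P ) P
( Q ) P
( ( ) ) P
( ( ) ) Q P
( ( ) ) ( P ) P
( ( ) ) ( Q ) P
( ( ) ) ( ( ) ) P
( ( ) ) ( ( ) ) Q
( ( ) ) ( ( ) ) ( )

[P [Q ( [P [Q ( )]] )] [P [Q ( [P [Q ( )]] )] [P [Q ( )]]]]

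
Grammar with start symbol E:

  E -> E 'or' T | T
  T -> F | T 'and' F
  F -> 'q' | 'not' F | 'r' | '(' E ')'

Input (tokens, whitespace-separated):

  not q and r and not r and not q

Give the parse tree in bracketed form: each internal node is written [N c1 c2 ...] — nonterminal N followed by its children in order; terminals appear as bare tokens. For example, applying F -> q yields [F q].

E
T
T and F
T and F and F
T and F and F and F
F and F and F and F
not F and F and F and F
not q and F and F and F
not q and r and F and F
not q and r and not F and F
not q and r and not r and F
not q and r and not r and not F
not q and r and not r and not q

[E [T [T [T [T [F not [F q]]] and [F r]] and [F not [F r]]] and [F not [F q]]]]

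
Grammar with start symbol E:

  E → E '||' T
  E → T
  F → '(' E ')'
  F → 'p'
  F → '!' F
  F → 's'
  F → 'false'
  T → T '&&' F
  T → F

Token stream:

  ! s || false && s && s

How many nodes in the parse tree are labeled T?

4

[E [E [T [F ! [F s]]]] || [T [T [T [F false]] && [F s]] && [F s]]]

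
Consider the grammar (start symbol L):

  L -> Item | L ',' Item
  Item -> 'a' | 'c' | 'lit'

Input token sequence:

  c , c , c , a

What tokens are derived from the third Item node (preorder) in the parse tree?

c

[L [L [L [L [Item c]] , [Item c]] , [Item c]] , [Item a]]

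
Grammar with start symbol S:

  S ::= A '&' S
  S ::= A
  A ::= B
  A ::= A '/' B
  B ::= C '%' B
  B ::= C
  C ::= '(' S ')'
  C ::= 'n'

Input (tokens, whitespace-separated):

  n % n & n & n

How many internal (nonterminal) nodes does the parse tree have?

14

[S [A [B [C n] % [B [C n]]]] & [S [A [B [C n]]] & [S [A [B [C n]]]]]]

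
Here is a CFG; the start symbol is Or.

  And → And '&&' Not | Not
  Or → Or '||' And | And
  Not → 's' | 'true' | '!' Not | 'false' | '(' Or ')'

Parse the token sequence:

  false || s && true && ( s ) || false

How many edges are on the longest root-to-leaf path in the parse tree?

[Or [Or [Or [And [Not false]]] || [And [And [And [Not s]] && [Not true]] && [Not ( [Or [And [Not s]]] )]]] || [And [Not false]]]

7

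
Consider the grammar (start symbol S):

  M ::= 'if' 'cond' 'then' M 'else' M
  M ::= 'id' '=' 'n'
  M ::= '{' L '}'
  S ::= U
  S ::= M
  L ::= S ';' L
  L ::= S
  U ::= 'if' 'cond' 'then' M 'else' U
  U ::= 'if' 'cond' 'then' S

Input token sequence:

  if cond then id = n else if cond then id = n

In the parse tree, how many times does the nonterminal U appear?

2

[S [U if cond then [M id = n] else [U if cond then [S [M id = n]]]]]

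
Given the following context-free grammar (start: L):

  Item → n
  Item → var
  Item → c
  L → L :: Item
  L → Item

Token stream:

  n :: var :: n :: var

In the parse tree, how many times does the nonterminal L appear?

[L [L [L [L [Item n]] :: [Item var]] :: [Item n]] :: [Item var]]

4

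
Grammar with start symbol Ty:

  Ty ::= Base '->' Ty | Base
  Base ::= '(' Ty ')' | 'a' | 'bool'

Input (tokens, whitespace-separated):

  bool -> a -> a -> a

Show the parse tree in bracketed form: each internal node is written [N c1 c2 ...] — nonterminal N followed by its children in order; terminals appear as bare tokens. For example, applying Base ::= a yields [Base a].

[Ty [Base bool] -> [Ty [Base a] -> [Ty [Base a] -> [Ty [Base a]]]]]

Ty
Base -> Ty
bool -> Ty
bool -> Base -> Ty
bool -> a -> Ty
bool -> a -> Base -> Ty
bool -> a -> a -> Ty
bool -> a -> a -> Base
bool -> a -> a -> a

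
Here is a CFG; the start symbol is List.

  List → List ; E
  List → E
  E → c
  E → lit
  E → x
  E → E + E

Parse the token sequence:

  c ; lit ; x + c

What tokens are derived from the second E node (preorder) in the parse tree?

[List [List [List [E c]] ; [E lit]] ; [E [E x] + [E c]]]

lit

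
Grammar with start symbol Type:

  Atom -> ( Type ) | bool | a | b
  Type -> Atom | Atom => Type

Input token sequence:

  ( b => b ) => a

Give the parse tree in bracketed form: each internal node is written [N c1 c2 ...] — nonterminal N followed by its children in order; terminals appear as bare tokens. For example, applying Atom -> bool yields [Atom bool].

[Type [Atom ( [Type [Atom b] => [Type [Atom b]]] )] => [Type [Atom a]]]

Type
Atom => Type
( Type ) => Type
( Atom => Type ) => Type
( b => Type ) => Type
( b => Atom ) => Type
( b => b ) => Type
( b => b ) => Atom
( b => b ) => a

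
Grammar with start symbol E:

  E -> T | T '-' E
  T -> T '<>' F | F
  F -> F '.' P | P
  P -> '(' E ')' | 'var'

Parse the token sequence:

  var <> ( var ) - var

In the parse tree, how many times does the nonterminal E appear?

3

[E [T [T [F [P var]]] <> [F [P ( [E [T [F [P var]]]] )]]] - [E [T [F [P var]]]]]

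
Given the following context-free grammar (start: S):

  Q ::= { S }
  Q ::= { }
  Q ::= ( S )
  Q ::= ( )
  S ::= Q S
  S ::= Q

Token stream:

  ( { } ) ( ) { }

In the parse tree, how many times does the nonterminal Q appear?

4

[S [Q ( [S [Q { }]] )] [S [Q ( )] [S [Q { }]]]]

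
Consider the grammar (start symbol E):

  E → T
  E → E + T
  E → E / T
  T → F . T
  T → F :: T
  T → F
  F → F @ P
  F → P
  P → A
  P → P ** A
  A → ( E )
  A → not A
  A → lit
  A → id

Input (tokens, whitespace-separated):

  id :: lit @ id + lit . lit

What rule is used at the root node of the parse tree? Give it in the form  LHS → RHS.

[E [E [T [F [P [A id]]] :: [T [F [F [P [A lit]]] @ [P [A id]]]]]] + [T [F [P [A lit]]] . [T [F [P [A lit]]]]]]

E → E + T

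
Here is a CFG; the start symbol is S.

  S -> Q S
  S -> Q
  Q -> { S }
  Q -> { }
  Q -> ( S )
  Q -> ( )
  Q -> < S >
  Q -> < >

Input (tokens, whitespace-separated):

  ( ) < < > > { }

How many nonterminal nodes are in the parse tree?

[S [Q ( )] [S [Q < [S [Q < >]] >] [S [Q { }]]]]

8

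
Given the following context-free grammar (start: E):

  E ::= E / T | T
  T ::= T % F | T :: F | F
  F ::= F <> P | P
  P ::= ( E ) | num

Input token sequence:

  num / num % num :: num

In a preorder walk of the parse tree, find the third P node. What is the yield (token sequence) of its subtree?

num

[E [E [T [F [P num]]]] / [T [T [T [F [P num]]] % [F [P num]]] :: [F [P num]]]]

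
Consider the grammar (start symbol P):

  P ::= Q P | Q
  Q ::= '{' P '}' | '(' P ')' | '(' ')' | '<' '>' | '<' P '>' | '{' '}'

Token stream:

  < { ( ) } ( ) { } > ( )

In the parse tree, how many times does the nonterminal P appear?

[P [Q < [P [Q { [P [Q ( )]] }] [P [Q ( )] [P [Q { }]]]] >] [P [Q ( )]]]

6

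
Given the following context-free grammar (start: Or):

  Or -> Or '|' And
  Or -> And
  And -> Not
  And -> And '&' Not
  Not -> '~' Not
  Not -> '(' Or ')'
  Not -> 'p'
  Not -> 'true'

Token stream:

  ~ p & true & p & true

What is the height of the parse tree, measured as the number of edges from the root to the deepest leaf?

[Or [And [And [And [And [Not ~ [Not p]]] & [Not true]] & [Not p]] & [Not true]]]

7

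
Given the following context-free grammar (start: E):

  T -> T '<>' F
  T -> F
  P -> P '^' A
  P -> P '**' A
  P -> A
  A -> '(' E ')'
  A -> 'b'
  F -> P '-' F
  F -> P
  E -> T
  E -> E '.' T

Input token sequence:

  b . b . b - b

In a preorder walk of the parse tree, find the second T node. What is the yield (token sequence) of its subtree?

b

[E [E [E [T [F [P [A b]]]]] . [T [F [P [A b]]]]] . [T [F [P [A b]] - [F [P [A b]]]]]]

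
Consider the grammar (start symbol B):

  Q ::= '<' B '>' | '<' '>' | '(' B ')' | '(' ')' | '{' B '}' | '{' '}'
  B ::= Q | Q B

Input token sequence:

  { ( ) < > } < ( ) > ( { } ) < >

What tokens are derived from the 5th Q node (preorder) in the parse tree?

[B [Q { [B [Q ( )] [B [Q < >]]] }] [B [Q < [B [Q ( )]] >] [B [Q ( [B [Q { }]] )] [B [Q < >]]]]]

( )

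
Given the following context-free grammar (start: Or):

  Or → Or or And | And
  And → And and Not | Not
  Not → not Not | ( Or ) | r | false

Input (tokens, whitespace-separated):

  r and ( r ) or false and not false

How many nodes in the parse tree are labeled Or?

[Or [Or [And [And [Not r]] and [Not ( [Or [And [Not r]]] )]]] or [And [And [Not false]] and [Not not [Not false]]]]

3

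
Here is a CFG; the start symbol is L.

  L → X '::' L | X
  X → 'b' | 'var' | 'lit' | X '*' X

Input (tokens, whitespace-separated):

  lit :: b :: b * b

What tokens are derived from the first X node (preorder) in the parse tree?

[L [X lit] :: [L [X b] :: [L [X [X b] * [X b]]]]]

lit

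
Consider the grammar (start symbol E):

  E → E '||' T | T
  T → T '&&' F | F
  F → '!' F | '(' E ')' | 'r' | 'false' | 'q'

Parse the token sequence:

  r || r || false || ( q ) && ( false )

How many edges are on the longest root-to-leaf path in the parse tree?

7

[E [E [E [E [T [F r]]] || [T [F r]]] || [T [F false]]] || [T [T [F ( [E [T [F q]]] )]] && [F ( [E [T [F false]]] )]]]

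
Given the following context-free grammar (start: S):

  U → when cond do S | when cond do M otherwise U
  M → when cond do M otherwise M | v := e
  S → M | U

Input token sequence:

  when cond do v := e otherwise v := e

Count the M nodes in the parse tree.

[S [M when cond do [M v := e] otherwise [M v := e]]]

3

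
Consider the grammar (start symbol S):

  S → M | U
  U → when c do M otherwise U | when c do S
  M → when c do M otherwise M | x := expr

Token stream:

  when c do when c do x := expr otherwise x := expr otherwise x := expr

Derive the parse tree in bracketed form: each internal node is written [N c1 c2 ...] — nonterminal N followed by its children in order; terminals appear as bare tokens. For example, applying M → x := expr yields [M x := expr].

[S [M when c do [M when c do [M x := expr] otherwise [M x := expr]] otherwise [M x := expr]]]

S
M
when c do M otherwise M
when c do when c do M otherwise M otherwise M
when c do when c do x := expr otherwise M otherwise M
when c do when c do x := expr otherwise x := expr otherwise M
when c do when c do x := expr otherwise x := expr otherwise x := expr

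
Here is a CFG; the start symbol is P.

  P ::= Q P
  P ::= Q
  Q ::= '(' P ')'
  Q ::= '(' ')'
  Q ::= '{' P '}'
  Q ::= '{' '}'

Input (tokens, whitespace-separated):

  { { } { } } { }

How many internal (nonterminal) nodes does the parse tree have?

[P [Q { [P [Q { }] [P [Q { }]]] }] [P [Q { }]]]

8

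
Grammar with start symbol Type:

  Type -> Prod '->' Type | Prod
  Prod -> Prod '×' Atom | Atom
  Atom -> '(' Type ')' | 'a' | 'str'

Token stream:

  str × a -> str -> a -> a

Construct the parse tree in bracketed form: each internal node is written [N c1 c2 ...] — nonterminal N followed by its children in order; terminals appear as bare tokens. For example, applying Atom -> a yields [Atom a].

Type
Prod -> Type
Prod × Atom -> Type
Atom × Atom -> Type
str × Atom -> Type
str × a -> Type
str × a -> Prod -> Type
str × a -> Atom -> Type
str × a -> str -> Type
str × a -> str -> Prod -> Type
str × a -> str -> Atom -> Type
str × a -> str -> a -> Type
str × a -> str -> a -> Prod
str × a -> str -> a -> Atom
str × a -> str -> a -> a

[Type [Prod [Prod [Atom str]] × [Atom a]] -> [Type [Prod [Atom str]] -> [Type [Prod [Atom a]] -> [Type [Prod [Atom a]]]]]]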